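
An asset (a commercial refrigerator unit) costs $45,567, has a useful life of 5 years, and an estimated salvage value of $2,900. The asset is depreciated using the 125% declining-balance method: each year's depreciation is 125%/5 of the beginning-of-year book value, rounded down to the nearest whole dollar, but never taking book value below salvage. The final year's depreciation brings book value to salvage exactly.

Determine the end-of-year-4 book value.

$14,418

Depreciable base = $45,567 − $2,900 = $42,667.
Year 1: ⌊$45,567 × 125%/5⌋ = $11,391. Book value $34,176.
Year 2: ⌊$34,176 × 125%/5⌋ = $8,544. Book value $25,632.
Year 3: ⌊$25,632 × 125%/5⌋ = $6,408. Book value $19,224.
Year 4: ⌊$19,224 × 125%/5⌋ = $4,806. Book value $14,418.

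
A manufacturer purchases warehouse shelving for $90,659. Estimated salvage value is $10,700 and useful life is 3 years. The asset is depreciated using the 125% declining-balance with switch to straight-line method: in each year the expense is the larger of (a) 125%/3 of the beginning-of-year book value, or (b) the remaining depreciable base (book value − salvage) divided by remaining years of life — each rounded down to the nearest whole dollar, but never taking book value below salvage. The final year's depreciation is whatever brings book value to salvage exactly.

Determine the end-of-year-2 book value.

Depreciable base = $90,659 − $10,700 = $79,959.
Year 1: DB = ⌊$90,659 × 125%/3⌋ = $37,774; SL = ⌊$79,959/3⌋ = $26,653 → take DB $37,774. Book value $52,885.
Year 2: DB = ⌊$52,885 × 125%/3⌋ = $22,035; SL = ⌊$42,185/2⌋ = $21,092 → take DB $22,035. Book value $30,850.

$30,850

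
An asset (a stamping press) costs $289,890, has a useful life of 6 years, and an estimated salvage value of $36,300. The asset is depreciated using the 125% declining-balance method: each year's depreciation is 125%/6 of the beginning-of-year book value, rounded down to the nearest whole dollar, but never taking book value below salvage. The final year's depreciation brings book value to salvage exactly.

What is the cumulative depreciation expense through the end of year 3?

Depreciable base = $289,890 − $36,300 = $253,590.
Year 1: ⌊$289,890 × 125%/6⌋ = $60,393. Book value $229,497.
Year 2: ⌊$229,497 × 125%/6⌋ = $47,811. Book value $181,686.
Year 3: ⌊$181,686 × 125%/6⌋ = $37,851. Book value $143,835.
Accumulated through year 3 = $289,890 − $143,835 = $146,055.

$146,055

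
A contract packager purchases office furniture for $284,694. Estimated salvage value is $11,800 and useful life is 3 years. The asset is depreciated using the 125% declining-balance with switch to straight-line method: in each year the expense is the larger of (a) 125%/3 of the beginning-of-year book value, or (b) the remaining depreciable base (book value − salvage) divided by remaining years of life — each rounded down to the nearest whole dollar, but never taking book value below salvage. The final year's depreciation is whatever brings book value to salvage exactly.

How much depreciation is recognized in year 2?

Depreciable base = $284,694 − $11,800 = $272,894.
Year 1: DB = ⌊$284,694 × 125%/3⌋ = $118,622; SL = ⌊$272,894/3⌋ = $90,964 → take DB $118,622. Book value $166,072.
Year 2: DB = ⌊$166,072 × 125%/3⌋ = $69,196; SL = ⌊$154,272/2⌋ = $77,136 → take SL $77,136. Book value $88,936.

$77,136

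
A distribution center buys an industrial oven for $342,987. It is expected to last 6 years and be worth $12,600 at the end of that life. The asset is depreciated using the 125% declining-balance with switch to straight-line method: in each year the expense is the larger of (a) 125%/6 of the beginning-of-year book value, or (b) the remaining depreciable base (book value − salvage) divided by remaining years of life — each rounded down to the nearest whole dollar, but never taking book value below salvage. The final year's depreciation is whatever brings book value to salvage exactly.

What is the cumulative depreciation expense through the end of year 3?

Depreciable base = $342,987 − $12,600 = $330,387.
Year 1: DB = ⌊$342,987 × 125%/6⌋ = $71,455; SL = ⌊$330,387/6⌋ = $55,064 → take DB $71,455. Book value $271,532.
Year 2: DB = ⌊$271,532 × 125%/6⌋ = $56,569; SL = ⌊$258,932/5⌋ = $51,786 → take DB $56,569. Book value $214,963.
Year 3: DB = ⌊$214,963 × 125%/6⌋ = $44,783; SL = ⌊$202,363/4⌋ = $50,590 → take SL $50,590. Book value $164,373.
Accumulated through year 3 = $342,987 − $164,373 = $178,614.

$178,614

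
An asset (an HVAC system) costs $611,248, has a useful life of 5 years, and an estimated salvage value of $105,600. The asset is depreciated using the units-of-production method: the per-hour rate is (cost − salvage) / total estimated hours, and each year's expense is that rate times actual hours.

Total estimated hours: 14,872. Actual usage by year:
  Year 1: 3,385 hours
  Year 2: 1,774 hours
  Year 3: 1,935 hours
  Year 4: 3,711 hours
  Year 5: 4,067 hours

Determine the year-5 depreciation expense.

Depreciable base = $611,248 − $105,600 = $505,648.
Rate = $505,648 / 14,872 hours = $34 per hour.
Year 1: 3,385 × $34 = $115,090. Book value $496,158.
Year 2: 1,774 × $34 = $60,316. Book value $435,842.
Year 3: 1,935 × $34 = $65,790. Book value $370,052.
Year 4: 3,711 × $34 = $126,174. Book value $243,878.
Year 5: 4,067 × $34 = $138,278. Book value $105,600.

$138,278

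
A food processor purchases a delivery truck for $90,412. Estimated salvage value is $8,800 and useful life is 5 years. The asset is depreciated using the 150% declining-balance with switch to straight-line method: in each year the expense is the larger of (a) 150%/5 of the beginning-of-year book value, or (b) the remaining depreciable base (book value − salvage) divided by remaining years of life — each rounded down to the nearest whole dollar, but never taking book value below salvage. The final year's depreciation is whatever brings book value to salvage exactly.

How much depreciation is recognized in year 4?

Depreciable base = $90,412 − $8,800 = $81,612.
Year 1: DB = ⌊$90,412 × 150%/5⌋ = $27,123; SL = ⌊$81,612/5⌋ = $16,322 → take DB $27,123. Book value $63,289.
Year 2: DB = ⌊$63,289 × 150%/5⌋ = $18,986; SL = ⌊$54,489/4⌋ = $13,622 → take DB $18,986. Book value $44,303.
Year 3: DB = ⌊$44,303 × 150%/5⌋ = $13,290; SL = ⌊$35,503/3⌋ = $11,834 → take DB $13,290. Book value $31,013.
Year 4: DB = ⌊$31,013 × 150%/5⌋ = $9,303; SL = ⌊$22,213/2⌋ = $11,106 → take SL $11,106. Book value $19,907.

$11,106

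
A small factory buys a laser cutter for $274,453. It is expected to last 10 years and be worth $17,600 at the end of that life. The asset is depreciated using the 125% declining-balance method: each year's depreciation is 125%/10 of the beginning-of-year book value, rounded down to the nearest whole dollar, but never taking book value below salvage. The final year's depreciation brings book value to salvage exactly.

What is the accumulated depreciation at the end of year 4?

$113,572

Depreciable base = $274,453 − $17,600 = $256,853.
Year 1: ⌊$274,453 × 125%/10⌋ = $34,306. Book value $240,147.
Year 2: ⌊$240,147 × 125%/10⌋ = $30,018. Book value $210,129.
Year 3: ⌊$210,129 × 125%/10⌋ = $26,266. Book value $183,863.
Year 4: ⌊$183,863 × 125%/10⌋ = $22,982. Book value $160,881.
Accumulated through year 4 = $274,453 − $160,881 = $113,572.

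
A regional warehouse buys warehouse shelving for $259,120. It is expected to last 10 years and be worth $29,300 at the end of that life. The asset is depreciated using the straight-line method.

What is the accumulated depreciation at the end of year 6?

Depreciable base = $259,120 − $29,300 = $229,820.
Annual expense = $229,820 / 10 = $22,982.
End of year 1: book value $236,138.
End of year 2: book value $213,156.
End of year 3: book value $190,174.
End of year 4: book value $167,192.
End of year 5: book value $144,210.
End of year 6: book value $121,228.
Accumulated through year 6 = $259,120 − $121,228 = $137,892.

$137,892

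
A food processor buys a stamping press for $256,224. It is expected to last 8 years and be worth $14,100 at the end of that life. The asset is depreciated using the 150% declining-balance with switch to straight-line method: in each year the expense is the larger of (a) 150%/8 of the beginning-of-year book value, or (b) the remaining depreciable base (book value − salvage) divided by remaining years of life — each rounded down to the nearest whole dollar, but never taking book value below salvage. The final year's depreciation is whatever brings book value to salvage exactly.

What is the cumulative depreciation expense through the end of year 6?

$193,341

Depreciable base = $256,224 − $14,100 = $242,124.
Year 1: DB = ⌊$256,224 × 150%/8⌋ = $48,042; SL = ⌊$242,124/8⌋ = $30,265 → take DB $48,042. Book value $208,182.
Year 2: DB = ⌊$208,182 × 150%/8⌋ = $39,034; SL = ⌊$194,082/7⌋ = $27,726 → take DB $39,034. Book value $169,148.
Year 3: DB = ⌊$169,148 × 150%/8⌋ = $31,715; SL = ⌊$155,048/6⌋ = $25,841 → take DB $31,715. Book value $137,433.
Year 4: DB = ⌊$137,433 × 150%/8⌋ = $25,768; SL = ⌊$123,333/5⌋ = $24,666 → take DB $25,768. Book value $111,665.
Year 5: DB = ⌊$111,665 × 150%/8⌋ = $20,937; SL = ⌊$97,565/4⌋ = $24,391 → take SL $24,391. Book value $87,274.
Year 6: DB = ⌊$87,274 × 150%/8⌋ = $16,363; SL = ⌊$73,174/3⌋ = $24,391 → take SL $24,391. Book value $62,883.
Accumulated through year 6 = $256,224 − $62,883 = $193,341.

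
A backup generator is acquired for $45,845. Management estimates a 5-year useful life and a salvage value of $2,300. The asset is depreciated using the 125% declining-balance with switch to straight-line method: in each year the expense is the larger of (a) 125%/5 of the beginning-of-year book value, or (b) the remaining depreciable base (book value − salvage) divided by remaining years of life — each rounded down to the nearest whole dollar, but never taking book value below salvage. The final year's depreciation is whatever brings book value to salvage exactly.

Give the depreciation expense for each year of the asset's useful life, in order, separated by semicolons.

Depreciable base = $45,845 − $2,300 = $43,545.
Year 1: DB = ⌊$45,845 × 125%/5⌋ = $11,461; SL = ⌊$43,545/5⌋ = $8,709 → take DB $11,461. Book value $34,384.
Year 2: DB = ⌊$34,384 × 125%/5⌋ = $8,596; SL = ⌊$32,084/4⌋ = $8,021 → take DB $8,596. Book value $25,788.
Year 3: DB = ⌊$25,788 × 125%/5⌋ = $6,447; SL = ⌊$23,488/3⌋ = $7,829 → take SL $7,829. Book value $17,959.
Year 4: DB = ⌊$17,959 × 125%/5⌋ = $4,489; SL = ⌊$15,659/2⌋ = $7,829 → take SL $7,829. Book value $10,130.
Year 5 (final): $10,130 − $2,300 = $7,830. Book value $2,300.

$11,461; $8,596; $7,829; $7,829; $7,830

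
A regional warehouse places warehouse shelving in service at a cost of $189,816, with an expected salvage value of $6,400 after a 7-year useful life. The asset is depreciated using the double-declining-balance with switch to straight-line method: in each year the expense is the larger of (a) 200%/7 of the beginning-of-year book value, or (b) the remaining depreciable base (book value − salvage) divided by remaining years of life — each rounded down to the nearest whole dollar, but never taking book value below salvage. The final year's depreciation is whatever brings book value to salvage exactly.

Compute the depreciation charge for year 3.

$27,670

Depreciable base = $189,816 − $6,400 = $183,416.
Year 1: DB = ⌊$189,816 × 200%/7⌋ = $54,233; SL = ⌊$183,416/7⌋ = $26,202 → take DB $54,233. Book value $135,583.
Year 2: DB = ⌊$135,583 × 200%/7⌋ = $38,738; SL = ⌊$129,183/6⌋ = $21,530 → take DB $38,738. Book value $96,845.
Year 3: DB = ⌊$96,845 × 200%/7⌋ = $27,670; SL = ⌊$90,445/5⌋ = $18,089 → take DB $27,670. Book value $69,175.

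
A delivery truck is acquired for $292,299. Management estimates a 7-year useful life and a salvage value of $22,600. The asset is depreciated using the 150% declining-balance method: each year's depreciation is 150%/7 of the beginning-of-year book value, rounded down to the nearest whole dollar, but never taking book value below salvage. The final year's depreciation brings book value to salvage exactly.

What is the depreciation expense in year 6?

Depreciable base = $292,299 − $22,600 = $269,699.
Year 1: ⌊$292,299 × 150%/7⌋ = $62,635. Book value $229,664.
Year 2: ⌊$229,664 × 150%/7⌋ = $49,213. Book value $180,451.
Year 3: ⌊$180,451 × 150%/7⌋ = $38,668. Book value $141,783.
Year 4: ⌊$141,783 × 150%/7⌋ = $30,382. Book value $111,401.
Year 5: ⌊$111,401 × 150%/7⌋ = $23,871. Book value $87,530.
Year 6: ⌊$87,530 × 150%/7⌋ = $18,756. Book value $68,774.

$18,756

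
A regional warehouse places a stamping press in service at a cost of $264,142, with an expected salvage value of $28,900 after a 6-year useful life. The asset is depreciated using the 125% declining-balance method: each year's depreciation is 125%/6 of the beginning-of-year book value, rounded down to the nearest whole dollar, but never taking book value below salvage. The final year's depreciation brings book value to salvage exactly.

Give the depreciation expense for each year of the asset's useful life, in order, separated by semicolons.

Depreciable base = $264,142 − $28,900 = $235,242.
Year 1: ⌊$264,142 × 125%/6⌋ = $55,029. Book value $209,113.
Year 2: ⌊$209,113 × 125%/6⌋ = $43,565. Book value $165,548.
Year 3: ⌊$165,548 × 125%/6⌋ = $34,489. Book value $131,059.
Year 4: ⌊$131,059 × 125%/6⌋ = $27,303. Book value $103,756.
Year 5: ⌊$103,756 × 125%/6⌋ = $21,615. Book value $82,141.
Year 6 (final): $82,141 − $28,900 = $53,241. Book value $28,900.

$55,029; $43,565; $34,489; $27,303; $21,615; $53,241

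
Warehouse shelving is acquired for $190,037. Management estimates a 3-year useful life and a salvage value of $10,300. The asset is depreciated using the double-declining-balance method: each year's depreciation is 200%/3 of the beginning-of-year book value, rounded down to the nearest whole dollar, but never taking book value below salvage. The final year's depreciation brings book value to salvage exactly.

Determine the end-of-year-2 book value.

$21,116

Depreciable base = $190,037 − $10,300 = $179,737.
Year 1: ⌊$190,037 × 200%/3⌋ = $126,691. Book value $63,346.
Year 2: ⌊$63,346 × 200%/3⌋ = $42,230. Book value $21,116.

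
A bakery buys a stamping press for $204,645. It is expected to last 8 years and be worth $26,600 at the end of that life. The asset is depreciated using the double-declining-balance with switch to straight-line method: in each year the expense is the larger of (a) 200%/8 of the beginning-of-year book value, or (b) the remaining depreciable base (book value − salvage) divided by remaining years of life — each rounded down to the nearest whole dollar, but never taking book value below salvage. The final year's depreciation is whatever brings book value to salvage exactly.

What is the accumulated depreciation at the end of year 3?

$118,310

Depreciable base = $204,645 − $26,600 = $178,045.
Year 1: DB = ⌊$204,645 × 200%/8⌋ = $51,161; SL = ⌊$178,045/8⌋ = $22,255 → take DB $51,161. Book value $153,484.
Year 2: DB = ⌊$153,484 × 200%/8⌋ = $38,371; SL = ⌊$126,884/7⌋ = $18,126 → take DB $38,371. Book value $115,113.
Year 3: DB = ⌊$115,113 × 200%/8⌋ = $28,778; SL = ⌊$88,513/6⌋ = $14,752 → take DB $28,778. Book value $86,335.
Accumulated through year 3 = $204,645 − $86,335 = $118,310.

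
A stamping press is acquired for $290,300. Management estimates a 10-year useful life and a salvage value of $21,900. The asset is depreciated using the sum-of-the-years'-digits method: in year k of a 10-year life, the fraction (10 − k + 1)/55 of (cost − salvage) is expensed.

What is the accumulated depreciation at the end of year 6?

$219,600

Depreciable base = $290,300 − $21,900 = $268,400.
Sum of the years' digits = 10+9+8+7+6+5+4+3+2+1 = 55.
Year 1: $268,400 × 10/55 = $48,800. Book value $241,500.
Year 2: $268,400 × 9/55 = $43,920. Book value $197,580.
Year 3: $268,400 × 8/55 = $39,040. Book value $158,540.
Year 4: $268,400 × 7/55 = $34,160. Book value $124,380.
Year 5: $268,400 × 6/55 = $29,280. Book value $95,100.
Year 6: $268,400 × 5/55 = $24,400. Book value $70,700.
Accumulated through year 6 = $290,300 − $70,700 = $219,600.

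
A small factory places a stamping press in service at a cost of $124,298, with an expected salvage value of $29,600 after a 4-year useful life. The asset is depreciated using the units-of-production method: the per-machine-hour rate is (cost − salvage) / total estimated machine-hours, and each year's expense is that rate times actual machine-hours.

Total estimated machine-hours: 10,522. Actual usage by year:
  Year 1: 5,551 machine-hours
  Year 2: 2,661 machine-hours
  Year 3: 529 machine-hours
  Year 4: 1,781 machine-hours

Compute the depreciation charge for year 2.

Depreciable base = $124,298 − $29,600 = $94,698.
Rate = $94,698 / 10,522 machine-hours = $9 per machine-hour.
Year 1: 5,551 × $9 = $49,959. Book value $74,339.
Year 2: 2,661 × $9 = $23,949. Book value $50,390.

$23,949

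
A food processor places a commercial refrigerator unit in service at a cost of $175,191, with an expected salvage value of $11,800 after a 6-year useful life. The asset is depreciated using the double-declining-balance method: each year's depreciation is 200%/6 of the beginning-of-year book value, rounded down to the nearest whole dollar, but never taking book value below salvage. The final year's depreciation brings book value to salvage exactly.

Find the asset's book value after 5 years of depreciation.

$23,071

Depreciable base = $175,191 − $11,800 = $163,391.
Year 1: ⌊$175,191 × 200%/6⌋ = $58,397. Book value $116,794.
Year 2: ⌊$116,794 × 200%/6⌋ = $38,931. Book value $77,863.
Year 3: ⌊$77,863 × 200%/6⌋ = $25,954. Book value $51,909.
Year 4: ⌊$51,909 × 200%/6⌋ = $17,303. Book value $34,606.
Year 5: ⌊$34,606 × 200%/6⌋ = $11,535. Book value $23,071.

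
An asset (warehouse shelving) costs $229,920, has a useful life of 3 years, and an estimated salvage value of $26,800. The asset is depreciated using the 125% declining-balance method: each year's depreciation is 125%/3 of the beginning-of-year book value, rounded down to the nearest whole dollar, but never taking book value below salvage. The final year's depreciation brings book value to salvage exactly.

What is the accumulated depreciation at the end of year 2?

$151,683

Depreciable base = $229,920 − $26,800 = $203,120.
Year 1: ⌊$229,920 × 125%/3⌋ = $95,800. Book value $134,120.
Year 2: ⌊$134,120 × 125%/3⌋ = $55,883. Book value $78,237.
Accumulated through year 2 = $229,920 − $78,237 = $151,683.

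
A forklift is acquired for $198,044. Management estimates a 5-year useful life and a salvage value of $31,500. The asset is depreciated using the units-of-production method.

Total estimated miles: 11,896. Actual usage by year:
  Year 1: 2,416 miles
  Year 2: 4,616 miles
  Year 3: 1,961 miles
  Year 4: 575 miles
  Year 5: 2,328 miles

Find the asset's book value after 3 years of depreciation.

$72,142

Depreciable base = $198,044 − $31,500 = $166,544.
Rate = $166,544 / 11,896 miles = $14 per mile.
Year 1: 2,416 × $14 = $33,824. Book value $164,220.
Year 2: 4,616 × $14 = $64,624. Book value $99,596.
Year 3: 1,961 × $14 = $27,454. Book value $72,142.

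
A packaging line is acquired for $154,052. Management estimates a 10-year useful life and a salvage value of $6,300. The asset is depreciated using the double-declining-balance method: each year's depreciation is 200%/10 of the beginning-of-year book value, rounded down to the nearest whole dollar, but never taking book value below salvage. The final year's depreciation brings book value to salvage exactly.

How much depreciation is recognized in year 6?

Depreciable base = $154,052 − $6,300 = $147,752.
Year 1: ⌊$154,052 × 200%/10⌋ = $30,810. Book value $123,242.
Year 2: ⌊$123,242 × 200%/10⌋ = $24,648. Book value $98,594.
Year 3: ⌊$98,594 × 200%/10⌋ = $19,718. Book value $78,876.
Year 4: ⌊$78,876 × 200%/10⌋ = $15,775. Book value $63,101.
Year 5: ⌊$63,101 × 200%/10⌋ = $12,620. Book value $50,481.
Year 6: ⌊$50,481 × 200%/10⌋ = $10,096. Book value $40,385.

$10,096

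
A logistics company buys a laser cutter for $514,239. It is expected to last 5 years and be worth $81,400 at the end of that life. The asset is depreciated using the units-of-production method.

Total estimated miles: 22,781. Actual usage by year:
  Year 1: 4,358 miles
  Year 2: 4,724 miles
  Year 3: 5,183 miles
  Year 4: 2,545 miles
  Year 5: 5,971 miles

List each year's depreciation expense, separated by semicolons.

$82,802; $89,756; $98,477; $48,355; $113,449

Depreciable base = $514,239 − $81,400 = $432,839.
Rate = $432,839 / 22,781 miles = $19 per mile.
Year 1: 4,358 × $19 = $82,802. Book value $431,437.
Year 2: 4,724 × $19 = $89,756. Book value $341,681.
Year 3: 5,183 × $19 = $98,477. Book value $243,204.
Year 4: 2,545 × $19 = $48,355. Book value $194,849.
Year 5: 5,971 × $19 = $113,449. Book value $81,400.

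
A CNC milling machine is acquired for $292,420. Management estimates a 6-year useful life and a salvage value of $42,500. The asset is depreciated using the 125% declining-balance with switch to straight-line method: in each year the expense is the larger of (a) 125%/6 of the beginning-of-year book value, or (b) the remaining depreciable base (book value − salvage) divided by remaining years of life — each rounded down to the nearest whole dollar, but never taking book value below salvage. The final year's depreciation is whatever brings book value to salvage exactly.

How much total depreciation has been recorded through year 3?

Depreciable base = $292,420 − $42,500 = $249,920.
Year 1: DB = ⌊$292,420 × 125%/6⌋ = $60,920; SL = ⌊$249,920/6⌋ = $41,653 → take DB $60,920. Book value $231,500.
Year 2: DB = ⌊$231,500 × 125%/6⌋ = $48,229; SL = ⌊$189,000/5⌋ = $37,800 → take DB $48,229. Book value $183,271.
Year 3: DB = ⌊$183,271 × 125%/6⌋ = $38,181; SL = ⌊$140,771/4⌋ = $35,192 → take DB $38,181. Book value $145,090.
Accumulated through year 3 = $292,420 − $145,090 = $147,330.

$147,330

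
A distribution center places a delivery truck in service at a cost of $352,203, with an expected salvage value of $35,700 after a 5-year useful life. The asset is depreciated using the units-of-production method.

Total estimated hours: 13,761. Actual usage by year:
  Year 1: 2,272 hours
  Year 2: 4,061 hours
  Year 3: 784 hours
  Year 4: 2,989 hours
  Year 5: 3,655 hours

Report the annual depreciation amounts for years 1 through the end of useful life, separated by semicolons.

$52,256; $93,403; $18,032; $68,747; $84,065

Depreciable base = $352,203 − $35,700 = $316,503.
Rate = $316,503 / 13,761 hours = $23 per hour.
Year 1: 2,272 × $23 = $52,256. Book value $299,947.
Year 2: 4,061 × $23 = $93,403. Book value $206,544.
Year 3: 784 × $23 = $18,032. Book value $188,512.
Year 4: 2,989 × $23 = $68,747. Book value $119,765.
Year 5: 3,655 × $23 = $84,065. Book value $35,700.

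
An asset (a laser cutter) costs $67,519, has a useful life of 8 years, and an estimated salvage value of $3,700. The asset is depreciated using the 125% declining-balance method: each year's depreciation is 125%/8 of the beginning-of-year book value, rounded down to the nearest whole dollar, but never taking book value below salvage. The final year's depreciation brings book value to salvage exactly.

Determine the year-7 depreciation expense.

Depreciable base = $67,519 − $3,700 = $63,819.
Year 1: ⌊$67,519 × 125%/8⌋ = $10,549. Book value $56,970.
Year 2: ⌊$56,970 × 125%/8⌋ = $8,901. Book value $48,069.
Year 3: ⌊$48,069 × 125%/8⌋ = $7,510. Book value $40,559.
Year 4: ⌊$40,559 × 125%/8⌋ = $6,337. Book value $34,222.
Year 5: ⌊$34,222 × 125%/8⌋ = $5,347. Book value $28,875.
Year 6: ⌊$28,875 × 125%/8⌋ = $4,511. Book value $24,364.
Year 7: ⌊$24,364 × 125%/8⌋ = $3,806. Book value $20,558.

$3,806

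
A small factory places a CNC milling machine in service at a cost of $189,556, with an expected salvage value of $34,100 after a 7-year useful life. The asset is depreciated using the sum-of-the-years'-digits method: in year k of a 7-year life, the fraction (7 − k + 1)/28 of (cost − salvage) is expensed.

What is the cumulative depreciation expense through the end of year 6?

Depreciable base = $189,556 − $34,100 = $155,456.
Sum of the years' digits = 7+6+5+4+3+2+1 = 28.
Year 1: $155,456 × 7/28 = $38,864. Book value $150,692.
Year 2: $155,456 × 6/28 = $33,312. Book value $117,380.
Year 3: $155,456 × 5/28 = $27,760. Book value $89,620.
Year 4: $155,456 × 4/28 = $22,208. Book value $67,412.
Year 5: $155,456 × 3/28 = $16,656. Book value $50,756.
Year 6: $155,456 × 2/28 = $11,104. Book value $39,652.
Accumulated through year 6 = $189,556 − $39,652 = $149,904.

$149,904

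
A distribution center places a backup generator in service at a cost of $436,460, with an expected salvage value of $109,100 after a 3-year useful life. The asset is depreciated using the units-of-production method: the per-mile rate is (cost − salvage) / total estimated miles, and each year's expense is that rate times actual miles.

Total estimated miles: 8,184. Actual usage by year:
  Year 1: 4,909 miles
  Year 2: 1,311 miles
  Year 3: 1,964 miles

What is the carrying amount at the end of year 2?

Depreciable base = $436,460 − $109,100 = $327,360.
Rate = $327,360 / 8,184 miles = $40 per mile.
Year 1: 4,909 × $40 = $196,360. Book value $240,100.
Year 2: 1,311 × $40 = $52,440. Book value $187,660.

$187,660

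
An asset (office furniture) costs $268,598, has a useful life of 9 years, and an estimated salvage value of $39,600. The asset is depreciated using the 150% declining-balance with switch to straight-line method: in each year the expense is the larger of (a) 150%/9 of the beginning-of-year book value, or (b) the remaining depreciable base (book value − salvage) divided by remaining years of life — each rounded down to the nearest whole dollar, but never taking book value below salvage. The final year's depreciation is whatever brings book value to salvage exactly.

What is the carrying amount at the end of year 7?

Depreciable base = $268,598 − $39,600 = $228,998.
Year 1: DB = ⌊$268,598 × 150%/9⌋ = $44,766; SL = ⌊$228,998/9⌋ = $25,444 → take DB $44,766. Book value $223,832.
Year 2: DB = ⌊$223,832 × 150%/9⌋ = $37,305; SL = ⌊$184,232/8⌋ = $23,029 → take DB $37,305. Book value $186,527.
Year 3: DB = ⌊$186,527 × 150%/9⌋ = $31,087; SL = ⌊$146,927/7⌋ = $20,989 → take DB $31,087. Book value $155,440.
Year 4: DB = ⌊$155,440 × 150%/9⌋ = $25,906; SL = ⌊$115,840/6⌋ = $19,306 → take DB $25,906. Book value $129,534.
Year 5: DB = ⌊$129,534 × 150%/9⌋ = $21,589; SL = ⌊$89,934/5⌋ = $17,986 → take DB $21,589. Book value $107,945.
Year 6: DB = ⌊$107,945 × 150%/9⌋ = $17,990; SL = ⌊$68,345/4⌋ = $17,086 → take DB $17,990. Book value $89,955.
Year 7: DB = ⌊$89,955 × 150%/9⌋ = $14,992; SL = ⌊$50,355/3⌋ = $16,785 → take SL $16,785. Book value $73,170.

$73,170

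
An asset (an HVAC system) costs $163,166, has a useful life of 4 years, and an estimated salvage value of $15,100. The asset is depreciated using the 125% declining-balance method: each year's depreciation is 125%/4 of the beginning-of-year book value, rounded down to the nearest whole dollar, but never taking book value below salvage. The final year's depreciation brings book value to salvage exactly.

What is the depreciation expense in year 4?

$37,922

Depreciable base = $163,166 − $15,100 = $148,066.
Year 1: ⌊$163,166 × 125%/4⌋ = $50,989. Book value $112,177.
Year 2: ⌊$112,177 × 125%/4⌋ = $35,055. Book value $77,122.
Year 3: ⌊$77,122 × 125%/4⌋ = $24,100. Book value $53,022.
Year 4 (final): $53,022 − $15,100 = $37,922. Book value $15,100.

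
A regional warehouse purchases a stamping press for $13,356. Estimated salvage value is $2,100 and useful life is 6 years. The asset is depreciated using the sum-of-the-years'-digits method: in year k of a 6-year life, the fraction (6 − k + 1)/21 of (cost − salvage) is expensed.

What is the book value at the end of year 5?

Depreciable base = $13,356 − $2,100 = $11,256.
Sum of the years' digits = 6+5+4+3+2+1 = 21.
Year 1: $11,256 × 6/21 = $3,216. Book value $10,140.
Year 2: $11,256 × 5/21 = $2,680. Book value $7,460.
Year 3: $11,256 × 4/21 = $2,144. Book value $5,316.
Year 4: $11,256 × 3/21 = $1,608. Book value $3,708.
Year 5: $11,256 × 2/21 = $1,072. Book value $2,636.

$2,636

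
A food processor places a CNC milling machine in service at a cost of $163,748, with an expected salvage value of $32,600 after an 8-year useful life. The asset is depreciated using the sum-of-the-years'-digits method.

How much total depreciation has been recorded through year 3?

$76,503

Depreciable base = $163,748 − $32,600 = $131,148.
Sum of the years' digits = 8+7+6+5+4+3+2+1 = 36.
Year 1: $131,148 × 8/36 = $29,144. Book value $134,604.
Year 2: $131,148 × 7/36 = $25,501. Book value $109,103.
Year 3: $131,148 × 6/36 = $21,858. Book value $87,245.
Accumulated through year 3 = $163,748 − $87,245 = $76,503.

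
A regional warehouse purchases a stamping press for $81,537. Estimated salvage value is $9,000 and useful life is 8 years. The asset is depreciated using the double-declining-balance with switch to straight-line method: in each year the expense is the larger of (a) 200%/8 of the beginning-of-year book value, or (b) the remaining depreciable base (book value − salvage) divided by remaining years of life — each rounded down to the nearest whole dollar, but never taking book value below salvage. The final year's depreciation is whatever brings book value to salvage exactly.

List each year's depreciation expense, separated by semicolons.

Depreciable base = $81,537 − $9,000 = $72,537.
Year 1: DB = ⌊$81,537 × 200%/8⌋ = $20,384; SL = ⌊$72,537/8⌋ = $9,067 → take DB $20,384. Book value $61,153.
Year 2: DB = ⌊$61,153 × 200%/8⌋ = $15,288; SL = ⌊$52,153/7⌋ = $7,450 → take DB $15,288. Book value $45,865.
Year 3: DB = ⌊$45,865 × 200%/8⌋ = $11,466; SL = ⌊$36,865/6⌋ = $6,144 → take DB $11,466. Book value $34,399.
Year 4: DB = ⌊$34,399 × 200%/8⌋ = $8,599; SL = ⌊$25,399/5⌋ = $5,079 → take DB $8,599. Book value $25,800.
Year 5: DB = ⌊$25,800 × 200%/8⌋ = $6,450; SL = ⌊$16,800/4⌋ = $4,200 → take DB $6,450. Book value $19,350.
Year 6: DB = ⌊$19,350 × 200%/8⌋ = $4,837; SL = ⌊$10,350/3⌋ = $3,450 → take DB $4,837. Book value $14,513.
Year 7: DB = ⌊$14,513 × 200%/8⌋ = $3,628; SL = ⌊$5,513/2⌋ = $2,756 → take DB $3,628. Book value $10,885.
Year 8 (final): $10,885 − $9,000 = $1,885. Book value $9,000.

$20,384; $15,288; $11,466; $8,599; $6,450; $4,837; $3,628; $1,885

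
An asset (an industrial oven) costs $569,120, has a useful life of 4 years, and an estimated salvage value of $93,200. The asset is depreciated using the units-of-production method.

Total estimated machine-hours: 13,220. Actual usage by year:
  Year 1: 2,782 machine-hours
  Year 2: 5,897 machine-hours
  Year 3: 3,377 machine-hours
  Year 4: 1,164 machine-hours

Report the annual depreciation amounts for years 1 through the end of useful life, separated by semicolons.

$100,152; $212,292; $121,572; $41,904

Depreciable base = $569,120 − $93,200 = $475,920.
Rate = $475,920 / 13,220 machine-hours = $36 per machine-hour.
Year 1: 2,782 × $36 = $100,152. Book value $468,968.
Year 2: 5,897 × $36 = $212,292. Book value $256,676.
Year 3: 3,377 × $36 = $121,572. Book value $135,104.
Year 4: 1,164 × $36 = $41,904. Book value $93,200.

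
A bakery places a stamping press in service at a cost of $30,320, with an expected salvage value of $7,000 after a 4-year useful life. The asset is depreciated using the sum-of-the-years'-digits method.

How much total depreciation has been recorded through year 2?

Depreciable base = $30,320 − $7,000 = $23,320.
Sum of the years' digits = 4+3+2+1 = 10.
Year 1: $23,320 × 4/10 = $9,328. Book value $20,992.
Year 2: $23,320 × 3/10 = $6,996. Book value $13,996.
Accumulated through year 2 = $30,320 − $13,996 = $16,324.

$16,324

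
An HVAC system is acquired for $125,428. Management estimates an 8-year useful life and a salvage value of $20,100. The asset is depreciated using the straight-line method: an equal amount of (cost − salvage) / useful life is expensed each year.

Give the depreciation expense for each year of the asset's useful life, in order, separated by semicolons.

Depreciable base = $125,428 − $20,100 = $105,328.
Annual expense = $105,328 / 8 = $13,166.
End of year 1: book value $112,262.
End of year 2: book value $99,096.
End of year 3: book value $85,930.
End of year 4: book value $72,764.
End of year 5: book value $59,598.
End of year 6: book value $46,432.
End of year 7: book value $33,266.
End of year 8: book value $20,100.

$13,166; $13,166; $13,166; $13,166; $13,166; $13,166; $13,166; $13,166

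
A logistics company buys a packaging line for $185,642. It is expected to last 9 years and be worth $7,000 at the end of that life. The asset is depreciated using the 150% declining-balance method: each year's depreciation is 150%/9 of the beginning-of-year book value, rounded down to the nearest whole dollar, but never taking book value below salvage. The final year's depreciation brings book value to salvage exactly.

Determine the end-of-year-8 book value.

Depreciable base = $185,642 − $7,000 = $178,642.
Year 1: ⌊$185,642 × 150%/9⌋ = $30,940. Book value $154,702.
Year 2: ⌊$154,702 × 150%/9⌋ = $25,783. Book value $128,919.
Year 3: ⌊$128,919 × 150%/9⌋ = $21,486. Book value $107,433.
Year 4: ⌊$107,433 × 150%/9⌋ = $17,905. Book value $89,528.
Year 5: ⌊$89,528 × 150%/9⌋ = $14,921. Book value $74,607.
Year 6: ⌊$74,607 × 150%/9⌋ = $12,434. Book value $62,173.
Year 7: ⌊$62,173 × 150%/9⌋ = $10,362. Book value $51,811.
Year 8: ⌊$51,811 × 150%/9⌋ = $8,635. Book value $43,176.

$43,176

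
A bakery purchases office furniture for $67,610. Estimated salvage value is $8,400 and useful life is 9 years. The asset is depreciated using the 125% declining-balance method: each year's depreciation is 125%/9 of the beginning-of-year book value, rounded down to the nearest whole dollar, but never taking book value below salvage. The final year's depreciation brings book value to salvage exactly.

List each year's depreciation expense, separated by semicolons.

$9,390; $8,086; $6,963; $5,995; $5,163; $4,446; $3,828; $3,297; $12,042

Depreciable base = $67,610 − $8,400 = $59,210.
Year 1: ⌊$67,610 × 125%/9⌋ = $9,390. Book value $58,220.
Year 2: ⌊$58,220 × 125%/9⌋ = $8,086. Book value $50,134.
Year 3: ⌊$50,134 × 125%/9⌋ = $6,963. Book value $43,171.
Year 4: ⌊$43,171 × 125%/9⌋ = $5,995. Book value $37,176.
Year 5: ⌊$37,176 × 125%/9⌋ = $5,163. Book value $32,013.
Year 6: ⌊$32,013 × 125%/9⌋ = $4,446. Book value $27,567.
Year 7: ⌊$27,567 × 125%/9⌋ = $3,828. Book value $23,739.
Year 8: ⌊$23,739 × 125%/9⌋ = $3,297. Book value $20,442.
Year 9 (final): $20,442 − $8,400 = $12,042. Book value $8,400.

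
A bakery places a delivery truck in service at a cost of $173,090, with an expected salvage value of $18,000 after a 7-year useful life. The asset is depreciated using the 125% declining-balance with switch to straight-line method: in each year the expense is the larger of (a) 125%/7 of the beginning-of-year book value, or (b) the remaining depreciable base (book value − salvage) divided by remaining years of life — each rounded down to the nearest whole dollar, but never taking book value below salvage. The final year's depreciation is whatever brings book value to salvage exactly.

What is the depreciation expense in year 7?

$19,485

Depreciable base = $173,090 − $18,000 = $155,090.
Year 1: DB = ⌊$173,090 × 125%/7⌋ = $30,908; SL = ⌊$155,090/7⌋ = $22,155 → take DB $30,908. Book value $142,182.
Year 2: DB = ⌊$142,182 × 125%/7⌋ = $25,389; SL = ⌊$124,182/6⌋ = $20,697 → take DB $25,389. Book value $116,793.
Year 3: DB = ⌊$116,793 × 125%/7⌋ = $20,855; SL = ⌊$98,793/5⌋ = $19,758 → take DB $20,855. Book value $95,938.
Year 4: DB = ⌊$95,938 × 125%/7⌋ = $17,131; SL = ⌊$77,938/4⌋ = $19,484 → take SL $19,484. Book value $76,454.
Year 5: DB = ⌊$76,454 × 125%/7⌋ = $13,652; SL = ⌊$58,454/3⌋ = $19,484 → take SL $19,484. Book value $56,970.
Year 6: DB = ⌊$56,970 × 125%/7⌋ = $10,173; SL = ⌊$38,970/2⌋ = $19,485 → take SL $19,485. Book value $37,485.
Year 7 (final): $37,485 − $18,000 = $19,485. Book value $18,000.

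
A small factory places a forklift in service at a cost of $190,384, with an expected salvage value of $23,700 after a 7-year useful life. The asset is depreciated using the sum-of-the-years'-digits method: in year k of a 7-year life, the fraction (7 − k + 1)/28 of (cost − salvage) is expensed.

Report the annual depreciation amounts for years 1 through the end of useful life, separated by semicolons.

$41,671; $35,718; $29,765; $23,812; $17,859; $11,906; $5,953

Depreciable base = $190,384 − $23,700 = $166,684.
Sum of the years' digits = 7+6+5+4+3+2+1 = 28.
Year 1: $166,684 × 7/28 = $41,671. Book value $148,713.
Year 2: $166,684 × 6/28 = $35,718. Book value $112,995.
Year 3: $166,684 × 5/28 = $29,765. Book value $83,230.
Year 4: $166,684 × 4/28 = $23,812. Book value $59,418.
Year 5: $166,684 × 3/28 = $17,859. Book value $41,559.
Year 6: $166,684 × 2/28 = $11,906. Book value $29,653.
Year 7: $166,684 × 1/28 = $5,953. Book value $23,700.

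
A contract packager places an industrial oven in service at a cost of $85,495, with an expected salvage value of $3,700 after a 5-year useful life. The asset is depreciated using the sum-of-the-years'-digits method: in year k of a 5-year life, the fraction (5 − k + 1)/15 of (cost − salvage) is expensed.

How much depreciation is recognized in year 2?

Depreciable base = $85,495 − $3,700 = $81,795.
Sum of the years' digits = 5+4+3+2+1 = 15.
Year 1: $81,795 × 5/15 = $27,265. Book value $58,230.
Year 2: $81,795 × 4/15 = $21,812. Book value $36,418.

$21,812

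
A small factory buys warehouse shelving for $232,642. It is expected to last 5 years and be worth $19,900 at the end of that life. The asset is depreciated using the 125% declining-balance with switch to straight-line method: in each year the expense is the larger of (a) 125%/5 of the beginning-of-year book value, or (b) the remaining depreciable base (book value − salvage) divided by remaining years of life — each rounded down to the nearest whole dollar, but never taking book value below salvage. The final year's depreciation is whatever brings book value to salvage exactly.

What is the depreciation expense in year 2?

Depreciable base = $232,642 − $19,900 = $212,742.
Year 1: DB = ⌊$232,642 × 125%/5⌋ = $58,160; SL = ⌊$212,742/5⌋ = $42,548 → take DB $58,160. Book value $174,482.
Year 2: DB = ⌊$174,482 × 125%/5⌋ = $43,620; SL = ⌊$154,582/4⌋ = $38,645 → take DB $43,620. Book value $130,862.

$43,620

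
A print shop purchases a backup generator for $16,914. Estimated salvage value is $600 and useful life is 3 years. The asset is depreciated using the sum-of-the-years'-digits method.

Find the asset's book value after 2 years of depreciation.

$3,319

Depreciable base = $16,914 − $600 = $16,314.
Sum of the years' digits = 3+2+1 = 6.
Year 1: $16,314 × 3/6 = $8,157. Book value $8,757.
Year 2: $16,314 × 2/6 = $5,438. Book value $3,319.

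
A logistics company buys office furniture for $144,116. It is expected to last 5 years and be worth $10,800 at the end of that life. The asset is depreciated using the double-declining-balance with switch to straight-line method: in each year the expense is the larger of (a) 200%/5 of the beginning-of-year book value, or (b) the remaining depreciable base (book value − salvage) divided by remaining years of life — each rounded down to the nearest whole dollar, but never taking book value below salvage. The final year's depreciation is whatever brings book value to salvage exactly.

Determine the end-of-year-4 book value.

Depreciable base = $144,116 − $10,800 = $133,316.
Year 1: DB = ⌊$144,116 × 200%/5⌋ = $57,646; SL = ⌊$133,316/5⌋ = $26,663 → take DB $57,646. Book value $86,470.
Year 2: DB = ⌊$86,470 × 200%/5⌋ = $34,588; SL = ⌊$75,670/4⌋ = $18,917 → take DB $34,588. Book value $51,882.
Year 3: DB = ⌊$51,882 × 200%/5⌋ = $20,752; SL = ⌊$41,082/3⌋ = $13,694 → take DB $20,752. Book value $31,130.
Year 4: DB = ⌊$31,130 × 200%/5⌋ = $12,452; SL = ⌊$20,330/2⌋ = $10,165 → take DB $12,452. Book value $18,678.

$18,678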